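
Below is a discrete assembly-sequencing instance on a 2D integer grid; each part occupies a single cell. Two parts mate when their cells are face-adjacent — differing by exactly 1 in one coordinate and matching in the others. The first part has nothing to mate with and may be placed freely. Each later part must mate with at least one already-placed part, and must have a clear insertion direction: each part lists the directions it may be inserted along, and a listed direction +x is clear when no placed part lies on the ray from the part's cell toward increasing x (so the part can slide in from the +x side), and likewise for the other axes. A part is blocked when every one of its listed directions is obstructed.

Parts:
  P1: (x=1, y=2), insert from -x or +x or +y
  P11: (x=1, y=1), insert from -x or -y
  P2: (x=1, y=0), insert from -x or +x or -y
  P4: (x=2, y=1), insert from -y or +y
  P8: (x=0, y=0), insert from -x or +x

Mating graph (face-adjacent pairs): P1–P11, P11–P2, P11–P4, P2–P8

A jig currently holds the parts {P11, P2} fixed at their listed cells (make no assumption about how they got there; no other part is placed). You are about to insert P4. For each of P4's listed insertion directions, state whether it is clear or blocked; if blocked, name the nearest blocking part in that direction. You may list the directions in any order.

+y: clear; -y: clear

-y: ray from P4(2, 1) has no placed part ⇒ clear
+y: ray from P4(2, 1) has no placed part ⇒ clear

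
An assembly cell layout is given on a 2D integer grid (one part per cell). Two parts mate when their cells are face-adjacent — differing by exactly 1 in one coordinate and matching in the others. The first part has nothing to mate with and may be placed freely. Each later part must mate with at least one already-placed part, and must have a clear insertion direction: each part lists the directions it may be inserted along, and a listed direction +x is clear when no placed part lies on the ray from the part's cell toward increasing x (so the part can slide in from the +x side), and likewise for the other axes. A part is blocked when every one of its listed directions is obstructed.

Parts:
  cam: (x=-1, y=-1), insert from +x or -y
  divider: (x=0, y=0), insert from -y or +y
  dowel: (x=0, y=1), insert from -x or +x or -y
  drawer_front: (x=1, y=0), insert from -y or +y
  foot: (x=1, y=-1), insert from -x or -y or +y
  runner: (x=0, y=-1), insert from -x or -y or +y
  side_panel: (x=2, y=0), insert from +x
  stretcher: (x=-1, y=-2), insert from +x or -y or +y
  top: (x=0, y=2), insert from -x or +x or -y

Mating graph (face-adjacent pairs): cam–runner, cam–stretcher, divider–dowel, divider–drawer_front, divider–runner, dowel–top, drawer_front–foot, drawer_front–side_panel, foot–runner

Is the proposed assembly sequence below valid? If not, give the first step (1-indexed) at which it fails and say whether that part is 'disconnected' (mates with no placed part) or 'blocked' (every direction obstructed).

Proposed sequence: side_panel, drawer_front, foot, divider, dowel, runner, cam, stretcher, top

Valid

1. side_panel@(2, 0) [+x clear] — {side_panel}
2. drawer_front@(1, 0) [-y clear] — {drawer_front, side_panel}
3. foot@(1, -1) [-x clear] — {drawer_front, foot, side_panel}
4. divider@(0, 0) [-y clear] — {divider, drawer_front, foot, side_panel}
5. dowel@(0, 1) [-x clear] — {divider, dowel, drawer_front, foot, side_panel}
6. runner@(0, -1) [-x clear] — {divider, dowel, drawer_front, foot, runner, side_panel}
7. cam@(-1, -1) [-y clear] — {cam, divider, dowel, drawer_front, foot, runner, side_panel}
8. stretcher@(-1, -2) [+x clear] — {cam, divider, dowel, drawer_front, foot, runner, side_panel, stretcher}
9. top@(0, 2) [-x clear] — {cam, divider, dowel, drawer_front, foot, runner, side_panel, stretcher, top}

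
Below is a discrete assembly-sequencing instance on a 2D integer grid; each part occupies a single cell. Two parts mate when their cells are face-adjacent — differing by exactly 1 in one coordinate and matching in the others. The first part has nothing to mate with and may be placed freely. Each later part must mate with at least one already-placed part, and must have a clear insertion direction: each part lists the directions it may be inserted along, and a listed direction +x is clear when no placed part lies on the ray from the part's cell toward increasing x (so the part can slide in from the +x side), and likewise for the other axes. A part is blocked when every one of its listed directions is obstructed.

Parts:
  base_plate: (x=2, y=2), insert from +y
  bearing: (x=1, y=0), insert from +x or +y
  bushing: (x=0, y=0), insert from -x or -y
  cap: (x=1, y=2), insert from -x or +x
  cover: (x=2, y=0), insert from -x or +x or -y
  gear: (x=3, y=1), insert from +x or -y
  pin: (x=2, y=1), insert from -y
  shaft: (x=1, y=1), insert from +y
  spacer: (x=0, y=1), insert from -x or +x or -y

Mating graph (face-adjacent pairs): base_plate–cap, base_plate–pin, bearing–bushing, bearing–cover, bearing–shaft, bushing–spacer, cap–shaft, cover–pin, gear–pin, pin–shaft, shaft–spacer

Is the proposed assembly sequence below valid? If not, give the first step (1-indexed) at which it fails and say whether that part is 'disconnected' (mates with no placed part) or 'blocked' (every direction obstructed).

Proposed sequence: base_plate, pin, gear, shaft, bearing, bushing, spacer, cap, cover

Valid

1. base_plate@(2, 2) [+y clear] — {base_plate}
2. pin@(2, 1) [-y clear] — {base_plate, pin}
3. gear@(3, 1) [+x clear] — {base_plate, gear, pin}
4. shaft@(1, 1) [+y clear] — {base_plate, gear, pin, shaft}
5. bearing@(1, 0) [+x clear] — {base_plate, bearing, gear, pin, shaft}
6. bushing@(0, 0) [-x clear] — {base_plate, bearing, bushing, gear, pin, shaft}
7. spacer@(0, 1) [-x clear] — {base_plate, bearing, bushing, gear, pin, shaft, spacer}
8. cap@(1, 2) [-x clear] — {base_plate, bearing, bushing, cap, gear, pin, shaft, spacer}
9. cover@(2, 0) [+x clear] — {base_plate, bearing, bushing, cap, cover, gear, pin, shaft, spacer}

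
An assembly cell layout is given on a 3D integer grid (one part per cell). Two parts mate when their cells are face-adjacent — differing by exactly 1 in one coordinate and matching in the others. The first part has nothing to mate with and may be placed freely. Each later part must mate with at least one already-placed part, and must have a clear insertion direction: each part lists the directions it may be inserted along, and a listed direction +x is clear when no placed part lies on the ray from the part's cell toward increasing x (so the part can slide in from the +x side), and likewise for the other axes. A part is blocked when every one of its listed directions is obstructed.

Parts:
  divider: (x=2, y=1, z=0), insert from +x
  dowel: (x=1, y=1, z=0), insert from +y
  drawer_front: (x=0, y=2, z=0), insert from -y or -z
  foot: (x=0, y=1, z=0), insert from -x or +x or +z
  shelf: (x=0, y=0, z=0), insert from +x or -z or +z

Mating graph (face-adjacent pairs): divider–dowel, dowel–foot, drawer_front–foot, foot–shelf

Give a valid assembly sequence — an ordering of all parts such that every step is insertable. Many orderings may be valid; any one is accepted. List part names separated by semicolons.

divider; dowel; foot; shelf; drawer_front

1. divider@(2, 1, 0) [+x clear] — {divider}
2. dowel@(1, 1, 0) [+y clear] — {divider, dowel}
3. foot@(0, 1, 0) [-x clear] — {divider, dowel, foot}
4. shelf@(0, 0, 0) [+x clear] — {divider, dowel, foot, shelf}
5. drawer_front@(0, 2, 0) [-z clear] — {divider, dowel, drawer_front, foot, shelf}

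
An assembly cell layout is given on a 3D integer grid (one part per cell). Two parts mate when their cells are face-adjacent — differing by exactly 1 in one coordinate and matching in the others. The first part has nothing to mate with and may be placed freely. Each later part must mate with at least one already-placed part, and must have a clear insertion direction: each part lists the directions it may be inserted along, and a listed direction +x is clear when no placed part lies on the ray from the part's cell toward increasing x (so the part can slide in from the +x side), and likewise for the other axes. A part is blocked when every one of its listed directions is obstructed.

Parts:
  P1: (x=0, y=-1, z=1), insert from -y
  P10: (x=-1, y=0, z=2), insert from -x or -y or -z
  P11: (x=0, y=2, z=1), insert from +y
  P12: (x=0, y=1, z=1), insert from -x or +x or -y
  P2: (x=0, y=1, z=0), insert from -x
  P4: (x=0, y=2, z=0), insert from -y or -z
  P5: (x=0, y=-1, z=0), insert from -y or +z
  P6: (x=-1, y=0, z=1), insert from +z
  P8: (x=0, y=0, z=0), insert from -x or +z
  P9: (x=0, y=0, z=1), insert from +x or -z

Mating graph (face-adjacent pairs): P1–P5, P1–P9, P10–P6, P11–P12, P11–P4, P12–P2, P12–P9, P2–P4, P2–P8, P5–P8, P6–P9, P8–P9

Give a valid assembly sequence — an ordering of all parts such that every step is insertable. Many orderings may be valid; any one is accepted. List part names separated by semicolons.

1. P1@(0, -1, 1) [-y clear] — {P1}
2. P9@(0, 0, 1) [+x clear] — {P1, P9}
3. P12@(0, 1, 1) [-x clear] — {P1, P12, P9}
4. P11@(0, 2, 1) [+y clear] — {P1, P11, P12, P9}
5. P8@(0, 0, 0) [-x clear] — {P1, P11, P12, P8, P9}
6. P2@(0, 1, 0) [-x clear] — {P1, P11, P12, P2, P8, P9}
7. P4@(0, 2, 0) [-z clear] — {P1, P11, P12, P2, P4, P8, P9}
8. P5@(0, -1, 0) [-y clear] — {P1, P11, P12, P2, P4, P5, P8, P9}
9. P6@(-1, 0, 1) [+z clear] — {P1, P11, P12, P2, P4, P5, P6, P8, P9}
10. P10@(-1, 0, 2) [-x clear] — {P1, P10, P11, P12, P2, P4, P5, P6, P8, P9}

P1; P9; P12; P11; P8; P2; P4; P5; P6; P10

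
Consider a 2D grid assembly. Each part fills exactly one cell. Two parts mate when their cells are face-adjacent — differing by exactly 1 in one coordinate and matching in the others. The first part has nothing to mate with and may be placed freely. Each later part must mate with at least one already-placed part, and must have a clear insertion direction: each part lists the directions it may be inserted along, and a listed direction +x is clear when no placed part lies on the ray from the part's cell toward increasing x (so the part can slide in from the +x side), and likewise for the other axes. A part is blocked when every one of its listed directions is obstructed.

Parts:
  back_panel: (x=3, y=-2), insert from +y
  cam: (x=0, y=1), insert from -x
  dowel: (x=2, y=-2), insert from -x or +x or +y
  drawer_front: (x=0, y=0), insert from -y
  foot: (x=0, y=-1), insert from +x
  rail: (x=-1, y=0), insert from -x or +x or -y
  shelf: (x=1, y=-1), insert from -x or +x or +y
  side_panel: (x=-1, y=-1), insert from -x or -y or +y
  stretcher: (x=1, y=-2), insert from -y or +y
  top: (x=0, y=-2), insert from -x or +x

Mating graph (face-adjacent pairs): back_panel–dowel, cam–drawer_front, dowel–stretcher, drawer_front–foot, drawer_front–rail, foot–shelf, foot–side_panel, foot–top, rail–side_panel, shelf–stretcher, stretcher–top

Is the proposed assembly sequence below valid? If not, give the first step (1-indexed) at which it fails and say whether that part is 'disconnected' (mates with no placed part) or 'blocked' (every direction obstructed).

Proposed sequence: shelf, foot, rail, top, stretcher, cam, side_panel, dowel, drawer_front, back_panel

1. shelf@(1, -1) [-x clear] — {shelf}
2. foot@(0, -1) — +x all obstructed ⇒ blocked

Invalid at step 2 (blocked)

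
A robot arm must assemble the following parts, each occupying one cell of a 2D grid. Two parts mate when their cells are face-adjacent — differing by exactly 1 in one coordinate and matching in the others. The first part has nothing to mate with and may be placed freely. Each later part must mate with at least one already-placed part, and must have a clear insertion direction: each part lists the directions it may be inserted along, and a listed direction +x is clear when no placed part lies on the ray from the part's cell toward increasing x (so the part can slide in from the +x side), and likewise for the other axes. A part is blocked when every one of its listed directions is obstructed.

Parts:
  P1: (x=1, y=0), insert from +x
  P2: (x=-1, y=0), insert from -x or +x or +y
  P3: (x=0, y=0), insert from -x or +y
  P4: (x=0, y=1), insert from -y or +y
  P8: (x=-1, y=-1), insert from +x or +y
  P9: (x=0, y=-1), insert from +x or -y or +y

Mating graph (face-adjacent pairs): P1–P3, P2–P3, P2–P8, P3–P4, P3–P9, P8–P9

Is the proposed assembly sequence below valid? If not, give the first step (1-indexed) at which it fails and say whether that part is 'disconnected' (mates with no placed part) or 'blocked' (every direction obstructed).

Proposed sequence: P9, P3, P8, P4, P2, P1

Valid

1. P9@(0, -1) [+x clear] — {P9}
2. P3@(0, 0) [-x clear] — {P3, P9}
3. P8@(-1, -1) [+y clear] — {P3, P8, P9}
4. P4@(0, 1) [+y clear] — {P3, P4, P8, P9}
5. P2@(-1, 0) [-x clear] — {P2, P3, P4, P8, P9}
6. P1@(1, 0) [+x clear] — {P1, P2, P3, P4, P8, P9}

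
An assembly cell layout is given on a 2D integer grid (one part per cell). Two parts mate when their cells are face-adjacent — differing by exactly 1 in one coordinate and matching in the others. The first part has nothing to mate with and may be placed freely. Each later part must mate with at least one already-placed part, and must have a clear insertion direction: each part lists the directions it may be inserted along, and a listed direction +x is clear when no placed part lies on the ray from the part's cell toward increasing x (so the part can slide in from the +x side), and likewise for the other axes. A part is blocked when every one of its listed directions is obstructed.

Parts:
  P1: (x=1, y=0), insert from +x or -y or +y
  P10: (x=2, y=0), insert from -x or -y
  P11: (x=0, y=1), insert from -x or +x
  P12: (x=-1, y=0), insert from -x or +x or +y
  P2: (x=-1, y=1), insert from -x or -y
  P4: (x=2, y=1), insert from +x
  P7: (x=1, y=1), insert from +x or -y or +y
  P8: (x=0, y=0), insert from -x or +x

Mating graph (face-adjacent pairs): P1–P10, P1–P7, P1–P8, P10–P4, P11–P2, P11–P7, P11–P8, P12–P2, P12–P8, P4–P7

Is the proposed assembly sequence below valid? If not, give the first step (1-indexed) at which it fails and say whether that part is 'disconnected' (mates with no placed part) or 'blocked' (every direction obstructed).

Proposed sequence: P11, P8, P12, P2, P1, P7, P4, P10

1. P11@(0, 1) [-x clear] — {P11}
2. P8@(0, 0) [-x clear] — {P11, P8}
3. P12@(-1, 0) [-x clear] — {P11, P12, P8}
4. P2@(-1, 1) [-x clear] — {P11, P12, P2, P8}
5. P1@(1, 0) [+x clear] — {P1, P11, P12, P2, P8}
6. P7@(1, 1) [+x clear] — {P1, P11, P12, P2, P7, P8}
7. P4@(2, 1) [+x clear] — {P1, P11, P12, P2, P4, P7, P8}
8. P10@(2, 0) [-y clear] — {P1, P10, P11, P12, P2, P4, P7, P8}

Valid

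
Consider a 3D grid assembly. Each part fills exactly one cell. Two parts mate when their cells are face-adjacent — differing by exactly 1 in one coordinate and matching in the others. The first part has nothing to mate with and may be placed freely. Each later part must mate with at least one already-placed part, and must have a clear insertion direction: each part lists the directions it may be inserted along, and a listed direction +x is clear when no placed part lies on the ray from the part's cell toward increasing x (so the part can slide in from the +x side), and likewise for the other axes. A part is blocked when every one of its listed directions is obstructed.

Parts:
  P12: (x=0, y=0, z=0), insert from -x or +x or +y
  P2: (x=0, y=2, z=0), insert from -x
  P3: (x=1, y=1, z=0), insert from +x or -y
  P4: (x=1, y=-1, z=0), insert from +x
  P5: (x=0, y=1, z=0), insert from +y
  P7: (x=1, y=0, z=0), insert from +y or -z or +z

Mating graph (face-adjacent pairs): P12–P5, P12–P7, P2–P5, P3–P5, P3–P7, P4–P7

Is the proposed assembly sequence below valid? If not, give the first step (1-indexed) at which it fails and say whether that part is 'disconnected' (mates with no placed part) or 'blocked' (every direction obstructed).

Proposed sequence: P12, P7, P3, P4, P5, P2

Valid

1. P12@(0, 0, 0) [-x clear] — {P12}
2. P7@(1, 0, 0) [+y clear] — {P12, P7}
3. P3@(1, 1, 0) [+x clear] — {P12, P3, P7}
4. P4@(1, -1, 0) [+x clear] — {P12, P3, P4, P7}
5. P5@(0, 1, 0) [+y clear] — {P12, P3, P4, P5, P7}
6. P2@(0, 2, 0) [-x clear] — {P12, P2, P3, P4, P5, P7}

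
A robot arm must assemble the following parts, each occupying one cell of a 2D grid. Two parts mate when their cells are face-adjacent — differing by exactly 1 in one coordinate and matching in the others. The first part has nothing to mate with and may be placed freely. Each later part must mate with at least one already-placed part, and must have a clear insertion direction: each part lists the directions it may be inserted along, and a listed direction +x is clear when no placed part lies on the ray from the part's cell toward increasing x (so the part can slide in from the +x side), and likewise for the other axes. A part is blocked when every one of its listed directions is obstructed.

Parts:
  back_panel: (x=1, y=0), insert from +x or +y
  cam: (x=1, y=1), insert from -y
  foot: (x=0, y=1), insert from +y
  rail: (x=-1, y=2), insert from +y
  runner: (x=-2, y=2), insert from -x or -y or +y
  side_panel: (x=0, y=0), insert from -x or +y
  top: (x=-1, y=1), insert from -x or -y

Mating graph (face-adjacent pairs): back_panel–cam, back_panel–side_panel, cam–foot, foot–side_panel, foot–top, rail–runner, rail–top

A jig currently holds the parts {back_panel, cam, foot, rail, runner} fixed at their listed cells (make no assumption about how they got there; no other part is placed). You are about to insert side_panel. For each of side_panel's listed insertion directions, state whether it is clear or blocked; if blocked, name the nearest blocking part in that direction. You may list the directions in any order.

-x: ray from side_panel(0, 0) has no placed part ⇒ clear
+y: nearest on ray is foot@(0, 1) ⇒ blocked

+y: blocked by foot; -x: clear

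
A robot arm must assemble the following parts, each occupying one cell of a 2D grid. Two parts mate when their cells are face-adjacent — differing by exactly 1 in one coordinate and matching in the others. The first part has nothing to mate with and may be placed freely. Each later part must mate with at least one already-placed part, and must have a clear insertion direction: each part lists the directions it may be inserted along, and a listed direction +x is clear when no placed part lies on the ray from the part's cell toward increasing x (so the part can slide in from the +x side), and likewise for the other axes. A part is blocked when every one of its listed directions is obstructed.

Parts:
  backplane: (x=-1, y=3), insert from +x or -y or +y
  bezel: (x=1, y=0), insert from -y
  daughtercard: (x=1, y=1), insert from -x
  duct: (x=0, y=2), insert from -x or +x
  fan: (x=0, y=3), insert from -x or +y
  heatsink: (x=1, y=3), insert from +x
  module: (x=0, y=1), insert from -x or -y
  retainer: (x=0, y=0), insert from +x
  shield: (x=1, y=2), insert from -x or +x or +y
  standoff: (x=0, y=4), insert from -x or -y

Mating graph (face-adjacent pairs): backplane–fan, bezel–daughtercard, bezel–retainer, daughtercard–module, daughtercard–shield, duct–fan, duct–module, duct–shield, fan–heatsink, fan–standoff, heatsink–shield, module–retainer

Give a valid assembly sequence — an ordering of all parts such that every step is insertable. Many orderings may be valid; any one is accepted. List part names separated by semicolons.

1. backplane@(-1, 3) [+x clear] — {backplane}
2. fan@(0, 3) [+y clear] — {backplane, fan}
3. duct@(0, 2) [-x clear] — {backplane, duct, fan}
4. heatsink@(1, 3) [+x clear] — {backplane, duct, fan, heatsink}
5. shield@(1, 2) [+x clear] — {backplane, duct, fan, heatsink, shield}
6. daughtercard@(1, 1) [-x clear] — {backplane, daughtercard, duct, fan, heatsink, shield}
7. module@(0, 1) [-x clear] — {backplane, daughtercard, duct, fan, heatsink, module, shield}
8. retainer@(0, 0) [+x clear] — {backplane, daughtercard, duct, fan, heatsink, module, retainer, shield}
9. bezel@(1, 0) [-y clear] — {backplane, bezel, daughtercard, duct, fan, heatsink, module, retainer, shield}
10. standoff@(0, 4) [-x clear] — {backplane, bezel, daughtercard, duct, fan, heatsink, module, retainer, shield, standoff}

backplane; fan; duct; heatsink; shield; daughtercard; module; retainer; bezel; standoff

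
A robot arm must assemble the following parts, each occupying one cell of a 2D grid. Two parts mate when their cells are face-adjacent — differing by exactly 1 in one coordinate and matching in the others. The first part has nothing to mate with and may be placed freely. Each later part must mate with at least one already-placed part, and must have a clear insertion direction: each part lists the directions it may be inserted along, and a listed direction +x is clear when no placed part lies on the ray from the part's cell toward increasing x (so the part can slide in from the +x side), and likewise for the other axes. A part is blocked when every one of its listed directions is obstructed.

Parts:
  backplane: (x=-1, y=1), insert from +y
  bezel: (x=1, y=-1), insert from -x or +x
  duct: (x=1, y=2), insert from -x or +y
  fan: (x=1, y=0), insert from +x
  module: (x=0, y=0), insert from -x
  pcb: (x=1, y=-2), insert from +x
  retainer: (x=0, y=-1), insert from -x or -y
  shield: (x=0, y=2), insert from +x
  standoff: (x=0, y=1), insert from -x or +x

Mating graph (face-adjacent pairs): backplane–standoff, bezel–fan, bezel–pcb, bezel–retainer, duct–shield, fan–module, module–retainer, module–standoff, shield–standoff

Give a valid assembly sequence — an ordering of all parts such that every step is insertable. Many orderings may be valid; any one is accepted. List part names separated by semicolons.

shield; standoff; module; retainer; fan; backplane; duct; bezel; pcb

1. shield@(0, 2) [+x clear] — {shield}
2. standoff@(0, 1) [-x clear] — {shield, standoff}
3. module@(0, 0) [-x clear] — {module, shield, standoff}
4. retainer@(0, -1) [-x clear] — {module, retainer, shield, standoff}
5. fan@(1, 0) [+x clear] — {fan, module, retainer, shield, standoff}
6. backplane@(-1, 1) [+y clear] — {backplane, fan, module, retainer, shield, standoff}
7. duct@(1, 2) [+y clear] — {backplane, duct, fan, module, retainer, shield, standoff}
8. bezel@(1, -1) [+x clear] — {backplane, bezel, duct, fan, module, retainer, shield, standoff}
9. pcb@(1, -2) [+x clear] — {backplane, bezel, duct, fan, module, pcb, retainer, shield, standoff}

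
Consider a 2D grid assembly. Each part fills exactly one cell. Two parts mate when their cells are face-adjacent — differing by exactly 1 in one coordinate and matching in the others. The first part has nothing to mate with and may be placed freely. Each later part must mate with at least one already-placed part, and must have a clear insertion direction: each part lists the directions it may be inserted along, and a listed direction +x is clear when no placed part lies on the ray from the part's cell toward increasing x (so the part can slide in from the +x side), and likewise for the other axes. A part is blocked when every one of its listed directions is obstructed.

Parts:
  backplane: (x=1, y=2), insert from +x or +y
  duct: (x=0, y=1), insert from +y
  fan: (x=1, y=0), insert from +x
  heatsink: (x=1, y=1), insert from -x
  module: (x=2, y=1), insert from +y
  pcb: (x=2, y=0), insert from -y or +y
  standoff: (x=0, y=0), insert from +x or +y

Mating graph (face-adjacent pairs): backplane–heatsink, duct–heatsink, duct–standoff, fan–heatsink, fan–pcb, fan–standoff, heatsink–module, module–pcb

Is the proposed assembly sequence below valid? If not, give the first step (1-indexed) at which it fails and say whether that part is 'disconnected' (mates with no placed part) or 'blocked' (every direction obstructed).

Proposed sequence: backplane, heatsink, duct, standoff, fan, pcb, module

Valid

1. backplane@(1, 2) [+x clear] — {backplane}
2. heatsink@(1, 1) [-x clear] — {backplane, heatsink}
3. duct@(0, 1) [+y clear] — {backplane, duct, heatsink}
4. standoff@(0, 0) [+x clear] — {backplane, duct, heatsink, standoff}
5. fan@(1, 0) [+x clear] — {backplane, duct, fan, heatsink, standoff}
6. pcb@(2, 0) [-y clear] — {backplane, duct, fan, heatsink, pcb, standoff}
7. module@(2, 1) [+y clear] — {backplane, duct, fan, heatsink, module, pcb, standoff}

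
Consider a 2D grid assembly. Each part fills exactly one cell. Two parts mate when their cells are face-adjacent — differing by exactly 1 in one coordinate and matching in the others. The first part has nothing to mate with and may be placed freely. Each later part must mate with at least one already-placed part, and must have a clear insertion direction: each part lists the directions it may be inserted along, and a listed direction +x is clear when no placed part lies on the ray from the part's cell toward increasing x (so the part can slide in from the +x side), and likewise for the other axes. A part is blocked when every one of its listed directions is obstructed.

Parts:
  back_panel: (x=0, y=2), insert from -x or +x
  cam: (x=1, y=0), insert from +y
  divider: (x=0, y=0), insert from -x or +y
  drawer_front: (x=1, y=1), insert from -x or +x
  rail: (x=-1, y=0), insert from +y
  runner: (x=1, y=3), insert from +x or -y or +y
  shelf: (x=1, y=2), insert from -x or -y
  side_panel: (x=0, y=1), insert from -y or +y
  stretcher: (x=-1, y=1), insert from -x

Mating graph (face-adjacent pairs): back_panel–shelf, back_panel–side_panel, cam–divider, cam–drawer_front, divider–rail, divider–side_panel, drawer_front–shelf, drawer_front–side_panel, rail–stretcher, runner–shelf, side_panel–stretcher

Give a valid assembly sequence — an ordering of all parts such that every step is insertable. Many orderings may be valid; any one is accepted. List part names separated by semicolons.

1. side_panel@(0, 1) [-y clear] — {side_panel}
2. divider@(0, 0) [-x clear] — {divider, side_panel}
3. rail@(-1, 0) [+y clear] — {divider, rail, side_panel}
4. stretcher@(-1, 1) [-x clear] — {divider, rail, side_panel, stretcher}
5. cam@(1, 0) [+y clear] — {cam, divider, rail, side_panel, stretcher}
6. drawer_front@(1, 1) [+x clear] — {cam, divider, drawer_front, rail, side_panel, stretcher}
7. shelf@(1, 2) [-x clear] — {cam, divider, drawer_front, rail, shelf, side_panel, stretcher}
8. back_panel@(0, 2) [-x clear] — {back_panel, cam, divider, drawer_front, rail, shelf, side_panel, stretcher}
9. runner@(1, 3) [+x clear] — {back_panel, cam, divider, drawer_front, rail, runner, shelf, side_panel, stretcher}

side_panel; divider; rail; stretcher; cam; drawer_front; shelf; back_panel; runner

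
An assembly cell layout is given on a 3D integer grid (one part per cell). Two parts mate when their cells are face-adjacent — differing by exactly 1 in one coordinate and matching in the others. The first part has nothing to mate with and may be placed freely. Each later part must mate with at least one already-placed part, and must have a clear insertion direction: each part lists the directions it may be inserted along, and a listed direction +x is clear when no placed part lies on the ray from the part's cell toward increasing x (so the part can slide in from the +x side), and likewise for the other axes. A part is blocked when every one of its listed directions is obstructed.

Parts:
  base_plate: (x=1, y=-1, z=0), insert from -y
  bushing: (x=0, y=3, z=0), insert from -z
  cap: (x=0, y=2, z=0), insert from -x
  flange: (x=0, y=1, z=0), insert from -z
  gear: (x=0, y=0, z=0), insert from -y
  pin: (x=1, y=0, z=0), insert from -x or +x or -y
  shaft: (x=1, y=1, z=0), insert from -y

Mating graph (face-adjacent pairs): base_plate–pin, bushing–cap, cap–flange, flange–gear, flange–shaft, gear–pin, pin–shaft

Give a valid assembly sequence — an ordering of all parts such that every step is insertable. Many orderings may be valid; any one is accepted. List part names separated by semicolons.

cap; flange; gear; bushing; shaft; pin; base_plate

1. cap@(0, 2, 0) [-x clear] — {cap}
2. flange@(0, 1, 0) [-z clear] — {cap, flange}
3. gear@(0, 0, 0) [-y clear] — {cap, flange, gear}
4. bushing@(0, 3, 0) [-z clear] — {bushing, cap, flange, gear}
5. shaft@(1, 1, 0) [-y clear] — {bushing, cap, flange, gear, shaft}
6. pin@(1, 0, 0) [+x clear] — {bushing, cap, flange, gear, pin, shaft}
7. base_plate@(1, -1, 0) [-y clear] — {base_plate, bushing, cap, flange, gear, pin, shaft}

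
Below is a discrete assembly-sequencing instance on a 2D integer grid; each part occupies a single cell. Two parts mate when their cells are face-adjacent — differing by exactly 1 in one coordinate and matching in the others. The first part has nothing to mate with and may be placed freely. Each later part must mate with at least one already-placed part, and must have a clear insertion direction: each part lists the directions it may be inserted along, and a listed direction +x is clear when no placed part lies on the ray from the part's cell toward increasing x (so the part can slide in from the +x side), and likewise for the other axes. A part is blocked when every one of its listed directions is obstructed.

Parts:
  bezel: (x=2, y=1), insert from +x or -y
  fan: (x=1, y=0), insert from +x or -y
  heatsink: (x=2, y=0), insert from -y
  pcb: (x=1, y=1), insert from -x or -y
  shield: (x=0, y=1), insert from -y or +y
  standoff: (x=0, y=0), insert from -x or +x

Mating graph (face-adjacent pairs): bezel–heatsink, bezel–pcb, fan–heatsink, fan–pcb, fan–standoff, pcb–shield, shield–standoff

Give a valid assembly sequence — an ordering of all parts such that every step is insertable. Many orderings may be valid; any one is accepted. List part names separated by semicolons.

standoff; shield; pcb; bezel; fan; heatsink

1. standoff@(0, 0) [-x clear] — {standoff}
2. shield@(0, 1) [+y clear] — {shield, standoff}
3. pcb@(1, 1) [-y clear] — {pcb, shield, standoff}
4. bezel@(2, 1) [+x clear] — {bezel, pcb, shield, standoff}
5. fan@(1, 0) [+x clear] — {bezel, fan, pcb, shield, standoff}
6. heatsink@(2, 0) [-y clear] — {bezel, fan, heatsink, pcb, shield, standoff}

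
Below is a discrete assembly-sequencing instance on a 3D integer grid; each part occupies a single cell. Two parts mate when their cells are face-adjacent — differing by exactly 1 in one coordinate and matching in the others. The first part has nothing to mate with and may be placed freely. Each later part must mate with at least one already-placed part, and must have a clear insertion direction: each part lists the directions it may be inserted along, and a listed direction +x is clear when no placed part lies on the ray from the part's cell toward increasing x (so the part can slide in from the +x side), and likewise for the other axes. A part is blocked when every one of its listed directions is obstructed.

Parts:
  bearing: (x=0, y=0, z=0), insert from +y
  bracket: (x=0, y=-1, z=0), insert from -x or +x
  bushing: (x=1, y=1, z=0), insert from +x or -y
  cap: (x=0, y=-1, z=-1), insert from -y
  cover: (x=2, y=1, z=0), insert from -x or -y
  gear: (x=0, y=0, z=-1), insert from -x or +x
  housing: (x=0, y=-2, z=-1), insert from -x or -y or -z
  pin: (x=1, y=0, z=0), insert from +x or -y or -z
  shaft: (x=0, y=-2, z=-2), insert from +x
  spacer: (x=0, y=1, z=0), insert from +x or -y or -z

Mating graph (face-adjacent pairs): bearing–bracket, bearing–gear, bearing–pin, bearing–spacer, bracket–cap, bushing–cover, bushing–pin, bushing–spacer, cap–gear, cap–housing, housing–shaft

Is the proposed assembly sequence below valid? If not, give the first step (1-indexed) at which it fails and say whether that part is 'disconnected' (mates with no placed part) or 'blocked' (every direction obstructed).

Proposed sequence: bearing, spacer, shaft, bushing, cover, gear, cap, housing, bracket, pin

Invalid at step 3 (disconnected)

1. bearing@(0, 0, 0) [+y clear] — {bearing}
2. spacer@(0, 1, 0) [+x clear] — {bearing, spacer}
3. shaft@(0, -2, -2) — no placed neighbour ⇒ disconnected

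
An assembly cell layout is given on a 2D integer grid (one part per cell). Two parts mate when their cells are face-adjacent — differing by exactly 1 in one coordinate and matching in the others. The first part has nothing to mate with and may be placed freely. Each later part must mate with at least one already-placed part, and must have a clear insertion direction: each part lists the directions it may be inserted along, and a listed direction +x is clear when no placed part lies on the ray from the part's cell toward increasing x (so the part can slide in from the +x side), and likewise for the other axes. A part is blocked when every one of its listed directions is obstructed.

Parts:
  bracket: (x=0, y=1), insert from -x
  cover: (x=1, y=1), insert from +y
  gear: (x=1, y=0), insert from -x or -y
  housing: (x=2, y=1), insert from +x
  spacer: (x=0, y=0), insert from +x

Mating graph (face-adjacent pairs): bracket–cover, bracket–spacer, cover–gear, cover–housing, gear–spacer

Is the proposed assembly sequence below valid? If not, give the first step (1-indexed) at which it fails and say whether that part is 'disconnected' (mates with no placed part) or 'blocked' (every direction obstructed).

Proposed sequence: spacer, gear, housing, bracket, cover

1. spacer@(0, 0) [+x clear] — {spacer}
2. gear@(1, 0) [-y clear] — {gear, spacer}
3. housing@(2, 1) — no placed neighbour ⇒ disconnected

Invalid at step 3 (disconnected)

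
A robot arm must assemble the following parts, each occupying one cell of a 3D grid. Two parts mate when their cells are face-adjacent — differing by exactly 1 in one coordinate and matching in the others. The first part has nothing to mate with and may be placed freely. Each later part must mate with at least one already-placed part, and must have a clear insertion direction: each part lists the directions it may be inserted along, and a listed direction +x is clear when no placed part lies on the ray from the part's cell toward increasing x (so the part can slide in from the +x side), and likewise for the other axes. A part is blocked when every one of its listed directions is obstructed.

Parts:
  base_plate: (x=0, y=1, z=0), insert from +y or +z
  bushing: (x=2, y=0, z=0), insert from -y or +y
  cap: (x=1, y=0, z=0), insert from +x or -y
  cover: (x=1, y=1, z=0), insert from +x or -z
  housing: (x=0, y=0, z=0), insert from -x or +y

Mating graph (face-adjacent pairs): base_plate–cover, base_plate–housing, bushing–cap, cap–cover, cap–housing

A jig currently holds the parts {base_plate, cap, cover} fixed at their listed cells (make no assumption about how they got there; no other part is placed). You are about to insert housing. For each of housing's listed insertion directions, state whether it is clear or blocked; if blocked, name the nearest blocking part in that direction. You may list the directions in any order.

+y: blocked by base_plate; -x: clear

-x: ray from housing(0, 0, 0) has no placed part ⇒ clear
+y: nearest on ray is base_plate@(0, 1, 0) ⇒ blocked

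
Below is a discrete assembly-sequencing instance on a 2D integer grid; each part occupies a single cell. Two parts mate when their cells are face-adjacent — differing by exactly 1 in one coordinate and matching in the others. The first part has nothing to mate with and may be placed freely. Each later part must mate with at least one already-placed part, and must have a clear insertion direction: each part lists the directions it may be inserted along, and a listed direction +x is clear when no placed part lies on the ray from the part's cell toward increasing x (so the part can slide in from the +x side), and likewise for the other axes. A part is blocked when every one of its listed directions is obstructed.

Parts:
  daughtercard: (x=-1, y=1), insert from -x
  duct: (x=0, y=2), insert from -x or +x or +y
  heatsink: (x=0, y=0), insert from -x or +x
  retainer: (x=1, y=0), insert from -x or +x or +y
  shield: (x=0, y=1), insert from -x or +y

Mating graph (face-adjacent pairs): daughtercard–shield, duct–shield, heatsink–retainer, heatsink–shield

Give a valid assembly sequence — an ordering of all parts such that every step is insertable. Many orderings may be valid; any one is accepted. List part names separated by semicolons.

1. heatsink@(0, 0) [-x clear] — {heatsink}
2. shield@(0, 1) [-x clear] — {heatsink, shield}
3. retainer@(1, 0) [+x clear] — {heatsink, retainer, shield}
4. daughtercard@(-1, 1) [-x clear] — {daughtercard, heatsink, retainer, shield}
5. duct@(0, 2) [-x clear] — {daughtercard, duct, heatsink, retainer, shield}

heatsink; shield; retainer; daughtercard; duct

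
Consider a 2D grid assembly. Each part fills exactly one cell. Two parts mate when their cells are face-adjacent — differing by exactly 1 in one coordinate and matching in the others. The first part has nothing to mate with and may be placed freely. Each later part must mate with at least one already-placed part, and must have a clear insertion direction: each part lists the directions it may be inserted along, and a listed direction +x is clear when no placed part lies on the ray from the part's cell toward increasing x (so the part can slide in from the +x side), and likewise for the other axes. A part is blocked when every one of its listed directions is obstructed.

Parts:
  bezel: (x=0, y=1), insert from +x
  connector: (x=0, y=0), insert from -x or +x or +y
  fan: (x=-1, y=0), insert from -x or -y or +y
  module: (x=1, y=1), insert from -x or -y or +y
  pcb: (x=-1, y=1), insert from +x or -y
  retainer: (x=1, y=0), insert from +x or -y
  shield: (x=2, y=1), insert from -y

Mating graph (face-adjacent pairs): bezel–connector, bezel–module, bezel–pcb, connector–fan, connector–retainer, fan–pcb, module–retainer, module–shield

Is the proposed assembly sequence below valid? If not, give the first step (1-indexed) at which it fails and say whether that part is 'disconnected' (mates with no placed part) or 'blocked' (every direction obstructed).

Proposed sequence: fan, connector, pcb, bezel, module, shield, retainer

1. fan@(-1, 0) [-x clear] — {fan}
2. connector@(0, 0) [+x clear] — {connector, fan}
3. pcb@(-1, 1) [+x clear] — {connector, fan, pcb}
4. bezel@(0, 1) [+x clear] — {bezel, connector, fan, pcb}
5. module@(1, 1) [-y clear] — {bezel, connector, fan, module, pcb}
6. shield@(2, 1) [-y clear] — {bezel, connector, fan, module, pcb, shield}
7. retainer@(1, 0) [+x clear] — {bezel, connector, fan, module, pcb, retainer, shield}

Valid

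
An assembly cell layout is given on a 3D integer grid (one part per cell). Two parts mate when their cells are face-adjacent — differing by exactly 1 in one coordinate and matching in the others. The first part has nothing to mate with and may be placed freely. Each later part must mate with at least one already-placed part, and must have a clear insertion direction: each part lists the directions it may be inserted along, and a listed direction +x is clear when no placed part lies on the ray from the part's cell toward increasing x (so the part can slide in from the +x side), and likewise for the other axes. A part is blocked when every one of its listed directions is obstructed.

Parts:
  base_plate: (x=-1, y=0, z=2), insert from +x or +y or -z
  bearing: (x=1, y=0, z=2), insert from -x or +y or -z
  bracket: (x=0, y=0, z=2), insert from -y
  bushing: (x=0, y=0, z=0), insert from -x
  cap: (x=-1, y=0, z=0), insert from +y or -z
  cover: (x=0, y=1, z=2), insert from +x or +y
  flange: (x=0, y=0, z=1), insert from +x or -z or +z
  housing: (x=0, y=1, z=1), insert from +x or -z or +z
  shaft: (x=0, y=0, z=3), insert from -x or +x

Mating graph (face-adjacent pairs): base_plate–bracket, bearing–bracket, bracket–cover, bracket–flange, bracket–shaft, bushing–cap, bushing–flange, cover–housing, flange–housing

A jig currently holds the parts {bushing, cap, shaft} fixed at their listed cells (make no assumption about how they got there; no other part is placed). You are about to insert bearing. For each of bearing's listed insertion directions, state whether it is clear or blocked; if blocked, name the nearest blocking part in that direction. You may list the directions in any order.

+y: clear; -x: clear; -z: clear

-x: ray from bearing(1, 0, 2) has no placed part ⇒ clear
+y: ray from bearing(1, 0, 2) has no placed part ⇒ clear
-z: ray from bearing(1, 0, 2) has no placed part ⇒ clear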